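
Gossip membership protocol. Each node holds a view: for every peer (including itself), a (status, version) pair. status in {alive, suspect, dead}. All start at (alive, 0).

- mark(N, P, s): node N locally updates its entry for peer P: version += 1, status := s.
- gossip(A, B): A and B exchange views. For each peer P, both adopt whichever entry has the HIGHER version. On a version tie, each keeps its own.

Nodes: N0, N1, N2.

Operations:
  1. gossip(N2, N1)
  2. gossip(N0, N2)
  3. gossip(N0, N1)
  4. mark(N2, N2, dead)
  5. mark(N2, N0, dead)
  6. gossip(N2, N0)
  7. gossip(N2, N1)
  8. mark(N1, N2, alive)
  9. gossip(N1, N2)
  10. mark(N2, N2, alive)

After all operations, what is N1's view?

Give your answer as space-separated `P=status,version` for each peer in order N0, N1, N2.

Answer: N0=dead,1 N1=alive,0 N2=alive,2

Derivation:
Op 1: gossip N2<->N1 -> N2.N0=(alive,v0) N2.N1=(alive,v0) N2.N2=(alive,v0) | N1.N0=(alive,v0) N1.N1=(alive,v0) N1.N2=(alive,v0)
Op 2: gossip N0<->N2 -> N0.N0=(alive,v0) N0.N1=(alive,v0) N0.N2=(alive,v0) | N2.N0=(alive,v0) N2.N1=(alive,v0) N2.N2=(alive,v0)
Op 3: gossip N0<->N1 -> N0.N0=(alive,v0) N0.N1=(alive,v0) N0.N2=(alive,v0) | N1.N0=(alive,v0) N1.N1=(alive,v0) N1.N2=(alive,v0)
Op 4: N2 marks N2=dead -> (dead,v1)
Op 5: N2 marks N0=dead -> (dead,v1)
Op 6: gossip N2<->N0 -> N2.N0=(dead,v1) N2.N1=(alive,v0) N2.N2=(dead,v1) | N0.N0=(dead,v1) N0.N1=(alive,v0) N0.N2=(dead,v1)
Op 7: gossip N2<->N1 -> N2.N0=(dead,v1) N2.N1=(alive,v0) N2.N2=(dead,v1) | N1.N0=(dead,v1) N1.N1=(alive,v0) N1.N2=(dead,v1)
Op 8: N1 marks N2=alive -> (alive,v2)
Op 9: gossip N1<->N2 -> N1.N0=(dead,v1) N1.N1=(alive,v0) N1.N2=(alive,v2) | N2.N0=(dead,v1) N2.N1=(alive,v0) N2.N2=(alive,v2)
Op 10: N2 marks N2=alive -> (alive,v3)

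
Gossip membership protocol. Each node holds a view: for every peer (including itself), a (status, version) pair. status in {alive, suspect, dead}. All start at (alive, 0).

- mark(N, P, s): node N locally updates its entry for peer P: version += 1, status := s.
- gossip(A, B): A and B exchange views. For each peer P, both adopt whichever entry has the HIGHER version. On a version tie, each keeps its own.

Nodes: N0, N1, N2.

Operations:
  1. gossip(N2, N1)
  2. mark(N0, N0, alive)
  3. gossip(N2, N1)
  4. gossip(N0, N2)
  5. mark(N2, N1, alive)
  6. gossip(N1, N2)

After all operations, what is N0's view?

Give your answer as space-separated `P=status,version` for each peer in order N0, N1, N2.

Op 1: gossip N2<->N1 -> N2.N0=(alive,v0) N2.N1=(alive,v0) N2.N2=(alive,v0) | N1.N0=(alive,v0) N1.N1=(alive,v0) N1.N2=(alive,v0)
Op 2: N0 marks N0=alive -> (alive,v1)
Op 3: gossip N2<->N1 -> N2.N0=(alive,v0) N2.N1=(alive,v0) N2.N2=(alive,v0) | N1.N0=(alive,v0) N1.N1=(alive,v0) N1.N2=(alive,v0)
Op 4: gossip N0<->N2 -> N0.N0=(alive,v1) N0.N1=(alive,v0) N0.N2=(alive,v0) | N2.N0=(alive,v1) N2.N1=(alive,v0) N2.N2=(alive,v0)
Op 5: N2 marks N1=alive -> (alive,v1)
Op 6: gossip N1<->N2 -> N1.N0=(alive,v1) N1.N1=(alive,v1) N1.N2=(alive,v0) | N2.N0=(alive,v1) N2.N1=(alive,v1) N2.N2=(alive,v0)

Answer: N0=alive,1 N1=alive,0 N2=alive,0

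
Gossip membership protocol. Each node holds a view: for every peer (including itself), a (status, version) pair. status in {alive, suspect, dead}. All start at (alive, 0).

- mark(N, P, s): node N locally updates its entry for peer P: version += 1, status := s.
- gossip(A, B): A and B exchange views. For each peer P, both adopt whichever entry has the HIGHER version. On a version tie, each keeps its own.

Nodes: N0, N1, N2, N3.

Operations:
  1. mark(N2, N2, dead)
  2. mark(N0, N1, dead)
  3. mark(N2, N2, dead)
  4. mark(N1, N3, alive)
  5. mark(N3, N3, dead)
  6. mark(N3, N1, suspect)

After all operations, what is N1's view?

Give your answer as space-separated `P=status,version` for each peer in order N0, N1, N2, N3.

Answer: N0=alive,0 N1=alive,0 N2=alive,0 N3=alive,1

Derivation:
Op 1: N2 marks N2=dead -> (dead,v1)
Op 2: N0 marks N1=dead -> (dead,v1)
Op 3: N2 marks N2=dead -> (dead,v2)
Op 4: N1 marks N3=alive -> (alive,v1)
Op 5: N3 marks N3=dead -> (dead,v1)
Op 6: N3 marks N1=suspect -> (suspect,v1)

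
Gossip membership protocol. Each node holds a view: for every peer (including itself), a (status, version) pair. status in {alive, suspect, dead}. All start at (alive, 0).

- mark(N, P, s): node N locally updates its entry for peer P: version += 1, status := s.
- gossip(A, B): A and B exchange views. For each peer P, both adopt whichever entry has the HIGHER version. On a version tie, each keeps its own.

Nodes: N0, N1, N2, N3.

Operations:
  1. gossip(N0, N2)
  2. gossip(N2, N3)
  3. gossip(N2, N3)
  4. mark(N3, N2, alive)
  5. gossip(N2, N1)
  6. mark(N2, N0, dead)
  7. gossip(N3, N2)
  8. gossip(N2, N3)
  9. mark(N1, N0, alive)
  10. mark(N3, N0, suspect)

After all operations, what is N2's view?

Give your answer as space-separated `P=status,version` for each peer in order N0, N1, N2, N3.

Answer: N0=dead,1 N1=alive,0 N2=alive,1 N3=alive,0

Derivation:
Op 1: gossip N0<->N2 -> N0.N0=(alive,v0) N0.N1=(alive,v0) N0.N2=(alive,v0) N0.N3=(alive,v0) | N2.N0=(alive,v0) N2.N1=(alive,v0) N2.N2=(alive,v0) N2.N3=(alive,v0)
Op 2: gossip N2<->N3 -> N2.N0=(alive,v0) N2.N1=(alive,v0) N2.N2=(alive,v0) N2.N3=(alive,v0) | N3.N0=(alive,v0) N3.N1=(alive,v0) N3.N2=(alive,v0) N3.N3=(alive,v0)
Op 3: gossip N2<->N3 -> N2.N0=(alive,v0) N2.N1=(alive,v0) N2.N2=(alive,v0) N2.N3=(alive,v0) | N3.N0=(alive,v0) N3.N1=(alive,v0) N3.N2=(alive,v0) N3.N3=(alive,v0)
Op 4: N3 marks N2=alive -> (alive,v1)
Op 5: gossip N2<->N1 -> N2.N0=(alive,v0) N2.N1=(alive,v0) N2.N2=(alive,v0) N2.N3=(alive,v0) | N1.N0=(alive,v0) N1.N1=(alive,v0) N1.N2=(alive,v0) N1.N3=(alive,v0)
Op 6: N2 marks N0=dead -> (dead,v1)
Op 7: gossip N3<->N2 -> N3.N0=(dead,v1) N3.N1=(alive,v0) N3.N2=(alive,v1) N3.N3=(alive,v0) | N2.N0=(dead,v1) N2.N1=(alive,v0) N2.N2=(alive,v1) N2.N3=(alive,v0)
Op 8: gossip N2<->N3 -> N2.N0=(dead,v1) N2.N1=(alive,v0) N2.N2=(alive,v1) N2.N3=(alive,v0) | N3.N0=(dead,v1) N3.N1=(alive,v0) N3.N2=(alive,v1) N3.N3=(alive,v0)
Op 9: N1 marks N0=alive -> (alive,v1)
Op 10: N3 marks N0=suspect -> (suspect,v2)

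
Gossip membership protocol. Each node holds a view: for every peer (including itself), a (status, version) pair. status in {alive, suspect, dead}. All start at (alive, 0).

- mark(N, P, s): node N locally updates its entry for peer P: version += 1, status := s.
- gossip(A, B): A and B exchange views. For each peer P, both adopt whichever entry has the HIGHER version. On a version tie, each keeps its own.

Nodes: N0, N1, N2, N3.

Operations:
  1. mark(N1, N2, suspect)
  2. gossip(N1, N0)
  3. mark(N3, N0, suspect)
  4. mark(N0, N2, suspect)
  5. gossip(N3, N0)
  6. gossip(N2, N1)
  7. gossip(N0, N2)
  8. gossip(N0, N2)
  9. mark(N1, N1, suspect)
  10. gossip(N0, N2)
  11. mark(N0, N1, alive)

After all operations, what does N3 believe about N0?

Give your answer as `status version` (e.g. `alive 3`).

Op 1: N1 marks N2=suspect -> (suspect,v1)
Op 2: gossip N1<->N0 -> N1.N0=(alive,v0) N1.N1=(alive,v0) N1.N2=(suspect,v1) N1.N3=(alive,v0) | N0.N0=(alive,v0) N0.N1=(alive,v0) N0.N2=(suspect,v1) N0.N3=(alive,v0)
Op 3: N3 marks N0=suspect -> (suspect,v1)
Op 4: N0 marks N2=suspect -> (suspect,v2)
Op 5: gossip N3<->N0 -> N3.N0=(suspect,v1) N3.N1=(alive,v0) N3.N2=(suspect,v2) N3.N3=(alive,v0) | N0.N0=(suspect,v1) N0.N1=(alive,v0) N0.N2=(suspect,v2) N0.N3=(alive,v0)
Op 6: gossip N2<->N1 -> N2.N0=(alive,v0) N2.N1=(alive,v0) N2.N2=(suspect,v1) N2.N3=(alive,v0) | N1.N0=(alive,v0) N1.N1=(alive,v0) N1.N2=(suspect,v1) N1.N3=(alive,v0)
Op 7: gossip N0<->N2 -> N0.N0=(suspect,v1) N0.N1=(alive,v0) N0.N2=(suspect,v2) N0.N3=(alive,v0) | N2.N0=(suspect,v1) N2.N1=(alive,v0) N2.N2=(suspect,v2) N2.N3=(alive,v0)
Op 8: gossip N0<->N2 -> N0.N0=(suspect,v1) N0.N1=(alive,v0) N0.N2=(suspect,v2) N0.N3=(alive,v0) | N2.N0=(suspect,v1) N2.N1=(alive,v0) N2.N2=(suspect,v2) N2.N3=(alive,v0)
Op 9: N1 marks N1=suspect -> (suspect,v1)
Op 10: gossip N0<->N2 -> N0.N0=(suspect,v1) N0.N1=(alive,v0) N0.N2=(suspect,v2) N0.N3=(alive,v0) | N2.N0=(suspect,v1) N2.N1=(alive,v0) N2.N2=(suspect,v2) N2.N3=(alive,v0)
Op 11: N0 marks N1=alive -> (alive,v1)

Answer: suspect 1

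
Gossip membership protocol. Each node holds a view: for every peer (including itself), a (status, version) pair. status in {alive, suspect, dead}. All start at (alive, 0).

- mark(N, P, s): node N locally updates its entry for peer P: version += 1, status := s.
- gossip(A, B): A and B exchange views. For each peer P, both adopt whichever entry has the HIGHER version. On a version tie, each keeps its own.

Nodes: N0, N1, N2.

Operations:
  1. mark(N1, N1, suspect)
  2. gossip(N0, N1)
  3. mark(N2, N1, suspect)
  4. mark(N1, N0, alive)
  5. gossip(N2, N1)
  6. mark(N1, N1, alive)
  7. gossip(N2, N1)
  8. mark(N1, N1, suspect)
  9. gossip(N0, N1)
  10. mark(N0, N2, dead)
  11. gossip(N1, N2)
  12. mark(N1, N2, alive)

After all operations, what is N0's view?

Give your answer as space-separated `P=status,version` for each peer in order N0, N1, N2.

Op 1: N1 marks N1=suspect -> (suspect,v1)
Op 2: gossip N0<->N1 -> N0.N0=(alive,v0) N0.N1=(suspect,v1) N0.N2=(alive,v0) | N1.N0=(alive,v0) N1.N1=(suspect,v1) N1.N2=(alive,v0)
Op 3: N2 marks N1=suspect -> (suspect,v1)
Op 4: N1 marks N0=alive -> (alive,v1)
Op 5: gossip N2<->N1 -> N2.N0=(alive,v1) N2.N1=(suspect,v1) N2.N2=(alive,v0) | N1.N0=(alive,v1) N1.N1=(suspect,v1) N1.N2=(alive,v0)
Op 6: N1 marks N1=alive -> (alive,v2)
Op 7: gossip N2<->N1 -> N2.N0=(alive,v1) N2.N1=(alive,v2) N2.N2=(alive,v0) | N1.N0=(alive,v1) N1.N1=(alive,v2) N1.N2=(alive,v0)
Op 8: N1 marks N1=suspect -> (suspect,v3)
Op 9: gossip N0<->N1 -> N0.N0=(alive,v1) N0.N1=(suspect,v3) N0.N2=(alive,v0) | N1.N0=(alive,v1) N1.N1=(suspect,v3) N1.N2=(alive,v0)
Op 10: N0 marks N2=dead -> (dead,v1)
Op 11: gossip N1<->N2 -> N1.N0=(alive,v1) N1.N1=(suspect,v3) N1.N2=(alive,v0) | N2.N0=(alive,v1) N2.N1=(suspect,v3) N2.N2=(alive,v0)
Op 12: N1 marks N2=alive -> (alive,v1)

Answer: N0=alive,1 N1=suspect,3 N2=dead,1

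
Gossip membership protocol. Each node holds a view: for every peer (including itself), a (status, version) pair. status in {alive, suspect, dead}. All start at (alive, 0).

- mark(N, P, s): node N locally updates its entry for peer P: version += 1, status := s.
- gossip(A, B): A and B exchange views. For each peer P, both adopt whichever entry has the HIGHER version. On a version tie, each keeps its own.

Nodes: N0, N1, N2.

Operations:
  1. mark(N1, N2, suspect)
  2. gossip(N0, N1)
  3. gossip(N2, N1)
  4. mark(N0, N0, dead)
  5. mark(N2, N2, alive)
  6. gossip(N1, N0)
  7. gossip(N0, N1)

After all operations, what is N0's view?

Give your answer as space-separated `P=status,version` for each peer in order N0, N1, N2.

Answer: N0=dead,1 N1=alive,0 N2=suspect,1

Derivation:
Op 1: N1 marks N2=suspect -> (suspect,v1)
Op 2: gossip N0<->N1 -> N0.N0=(alive,v0) N0.N1=(alive,v0) N0.N2=(suspect,v1) | N1.N0=(alive,v0) N1.N1=(alive,v0) N1.N2=(suspect,v1)
Op 3: gossip N2<->N1 -> N2.N0=(alive,v0) N2.N1=(alive,v0) N2.N2=(suspect,v1) | N1.N0=(alive,v0) N1.N1=(alive,v0) N1.N2=(suspect,v1)
Op 4: N0 marks N0=dead -> (dead,v1)
Op 5: N2 marks N2=alive -> (alive,v2)
Op 6: gossip N1<->N0 -> N1.N0=(dead,v1) N1.N1=(alive,v0) N1.N2=(suspect,v1) | N0.N0=(dead,v1) N0.N1=(alive,v0) N0.N2=(suspect,v1)
Op 7: gossip N0<->N1 -> N0.N0=(dead,v1) N0.N1=(alive,v0) N0.N2=(suspect,v1) | N1.N0=(dead,v1) N1.N1=(alive,v0) N1.N2=(suspect,v1)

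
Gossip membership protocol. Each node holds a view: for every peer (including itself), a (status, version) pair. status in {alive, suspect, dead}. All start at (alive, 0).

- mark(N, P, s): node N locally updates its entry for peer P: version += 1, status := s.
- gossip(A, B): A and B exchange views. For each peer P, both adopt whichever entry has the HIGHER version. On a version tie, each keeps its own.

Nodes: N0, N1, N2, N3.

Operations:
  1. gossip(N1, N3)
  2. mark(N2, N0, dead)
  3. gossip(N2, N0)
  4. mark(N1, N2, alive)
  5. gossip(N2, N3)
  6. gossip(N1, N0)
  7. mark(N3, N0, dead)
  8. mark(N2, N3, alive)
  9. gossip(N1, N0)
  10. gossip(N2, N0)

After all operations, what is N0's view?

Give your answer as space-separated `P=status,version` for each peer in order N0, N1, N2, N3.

Op 1: gossip N1<->N3 -> N1.N0=(alive,v0) N1.N1=(alive,v0) N1.N2=(alive,v0) N1.N3=(alive,v0) | N3.N0=(alive,v0) N3.N1=(alive,v0) N3.N2=(alive,v0) N3.N3=(alive,v0)
Op 2: N2 marks N0=dead -> (dead,v1)
Op 3: gossip N2<->N0 -> N2.N0=(dead,v1) N2.N1=(alive,v0) N2.N2=(alive,v0) N2.N3=(alive,v0) | N0.N0=(dead,v1) N0.N1=(alive,v0) N0.N2=(alive,v0) N0.N3=(alive,v0)
Op 4: N1 marks N2=alive -> (alive,v1)
Op 5: gossip N2<->N3 -> N2.N0=(dead,v1) N2.N1=(alive,v0) N2.N2=(alive,v0) N2.N3=(alive,v0) | N3.N0=(dead,v1) N3.N1=(alive,v0) N3.N2=(alive,v0) N3.N3=(alive,v0)
Op 6: gossip N1<->N0 -> N1.N0=(dead,v1) N1.N1=(alive,v0) N1.N2=(alive,v1) N1.N3=(alive,v0) | N0.N0=(dead,v1) N0.N1=(alive,v0) N0.N2=(alive,v1) N0.N3=(alive,v0)
Op 7: N3 marks N0=dead -> (dead,v2)
Op 8: N2 marks N3=alive -> (alive,v1)
Op 9: gossip N1<->N0 -> N1.N0=(dead,v1) N1.N1=(alive,v0) N1.N2=(alive,v1) N1.N3=(alive,v0) | N0.N0=(dead,v1) N0.N1=(alive,v0) N0.N2=(alive,v1) N0.N3=(alive,v0)
Op 10: gossip N2<->N0 -> N2.N0=(dead,v1) N2.N1=(alive,v0) N2.N2=(alive,v1) N2.N3=(alive,v1) | N0.N0=(dead,v1) N0.N1=(alive,v0) N0.N2=(alive,v1) N0.N3=(alive,v1)

Answer: N0=dead,1 N1=alive,0 N2=alive,1 N3=alive,1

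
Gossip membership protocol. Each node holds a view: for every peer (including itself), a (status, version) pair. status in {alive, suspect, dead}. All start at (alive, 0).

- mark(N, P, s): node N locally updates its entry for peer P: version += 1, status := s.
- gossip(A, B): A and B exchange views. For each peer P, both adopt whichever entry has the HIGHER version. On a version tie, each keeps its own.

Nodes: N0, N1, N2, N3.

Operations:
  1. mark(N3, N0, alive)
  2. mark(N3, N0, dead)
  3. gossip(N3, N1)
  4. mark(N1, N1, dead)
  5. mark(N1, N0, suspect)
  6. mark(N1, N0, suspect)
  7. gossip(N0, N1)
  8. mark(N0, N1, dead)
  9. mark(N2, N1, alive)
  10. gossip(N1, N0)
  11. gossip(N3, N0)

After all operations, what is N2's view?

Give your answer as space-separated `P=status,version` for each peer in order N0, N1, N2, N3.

Op 1: N3 marks N0=alive -> (alive,v1)
Op 2: N3 marks N0=dead -> (dead,v2)
Op 3: gossip N3<->N1 -> N3.N0=(dead,v2) N3.N1=(alive,v0) N3.N2=(alive,v0) N3.N3=(alive,v0) | N1.N0=(dead,v2) N1.N1=(alive,v0) N1.N2=(alive,v0) N1.N3=(alive,v0)
Op 4: N1 marks N1=dead -> (dead,v1)
Op 5: N1 marks N0=suspect -> (suspect,v3)
Op 6: N1 marks N0=suspect -> (suspect,v4)
Op 7: gossip N0<->N1 -> N0.N0=(suspect,v4) N0.N1=(dead,v1) N0.N2=(alive,v0) N0.N3=(alive,v0) | N1.N0=(suspect,v4) N1.N1=(dead,v1) N1.N2=(alive,v0) N1.N3=(alive,v0)
Op 8: N0 marks N1=dead -> (dead,v2)
Op 9: N2 marks N1=alive -> (alive,v1)
Op 10: gossip N1<->N0 -> N1.N0=(suspect,v4) N1.N1=(dead,v2) N1.N2=(alive,v0) N1.N3=(alive,v0) | N0.N0=(suspect,v4) N0.N1=(dead,v2) N0.N2=(alive,v0) N0.N3=(alive,v0)
Op 11: gossip N3<->N0 -> N3.N0=(suspect,v4) N3.N1=(dead,v2) N3.N2=(alive,v0) N3.N3=(alive,v0) | N0.N0=(suspect,v4) N0.N1=(dead,v2) N0.N2=(alive,v0) N0.N3=(alive,v0)

Answer: N0=alive,0 N1=alive,1 N2=alive,0 N3=alive,0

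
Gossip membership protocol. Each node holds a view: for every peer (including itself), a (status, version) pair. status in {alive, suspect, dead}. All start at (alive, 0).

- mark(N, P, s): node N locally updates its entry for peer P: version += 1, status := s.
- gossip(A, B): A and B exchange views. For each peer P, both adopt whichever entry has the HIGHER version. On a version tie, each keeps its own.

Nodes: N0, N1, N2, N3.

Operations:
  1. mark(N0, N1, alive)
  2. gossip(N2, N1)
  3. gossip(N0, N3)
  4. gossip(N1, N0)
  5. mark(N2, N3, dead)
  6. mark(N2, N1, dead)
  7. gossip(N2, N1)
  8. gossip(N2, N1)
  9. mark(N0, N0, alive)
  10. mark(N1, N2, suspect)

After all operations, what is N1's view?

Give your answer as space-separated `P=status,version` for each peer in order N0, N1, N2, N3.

Answer: N0=alive,0 N1=alive,1 N2=suspect,1 N3=dead,1

Derivation:
Op 1: N0 marks N1=alive -> (alive,v1)
Op 2: gossip N2<->N1 -> N2.N0=(alive,v0) N2.N1=(alive,v0) N2.N2=(alive,v0) N2.N3=(alive,v0) | N1.N0=(alive,v0) N1.N1=(alive,v0) N1.N2=(alive,v0) N1.N3=(alive,v0)
Op 3: gossip N0<->N3 -> N0.N0=(alive,v0) N0.N1=(alive,v1) N0.N2=(alive,v0) N0.N3=(alive,v0) | N3.N0=(alive,v0) N3.N1=(alive,v1) N3.N2=(alive,v0) N3.N3=(alive,v0)
Op 4: gossip N1<->N0 -> N1.N0=(alive,v0) N1.N1=(alive,v1) N1.N2=(alive,v0) N1.N3=(alive,v0) | N0.N0=(alive,v0) N0.N1=(alive,v1) N0.N2=(alive,v0) N0.N3=(alive,v0)
Op 5: N2 marks N3=dead -> (dead,v1)
Op 6: N2 marks N1=dead -> (dead,v1)
Op 7: gossip N2<->N1 -> N2.N0=(alive,v0) N2.N1=(dead,v1) N2.N2=(alive,v0) N2.N3=(dead,v1) | N1.N0=(alive,v0) N1.N1=(alive,v1) N1.N2=(alive,v0) N1.N3=(dead,v1)
Op 8: gossip N2<->N1 -> N2.N0=(alive,v0) N2.N1=(dead,v1) N2.N2=(alive,v0) N2.N3=(dead,v1) | N1.N0=(alive,v0) N1.N1=(alive,v1) N1.N2=(alive,v0) N1.N3=(dead,v1)
Op 9: N0 marks N0=alive -> (alive,v1)
Op 10: N1 marks N2=suspect -> (suspect,v1)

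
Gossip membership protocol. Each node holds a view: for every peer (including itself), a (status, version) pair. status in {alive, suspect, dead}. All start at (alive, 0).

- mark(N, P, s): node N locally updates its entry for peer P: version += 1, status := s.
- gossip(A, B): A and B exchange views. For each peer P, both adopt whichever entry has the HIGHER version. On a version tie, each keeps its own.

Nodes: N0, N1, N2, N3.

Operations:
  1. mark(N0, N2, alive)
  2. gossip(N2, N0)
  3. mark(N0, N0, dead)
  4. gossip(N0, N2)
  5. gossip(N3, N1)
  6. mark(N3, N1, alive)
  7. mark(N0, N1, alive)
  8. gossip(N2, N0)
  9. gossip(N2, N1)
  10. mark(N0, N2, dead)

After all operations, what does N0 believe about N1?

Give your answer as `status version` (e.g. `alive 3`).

Answer: alive 1

Derivation:
Op 1: N0 marks N2=alive -> (alive,v1)
Op 2: gossip N2<->N0 -> N2.N0=(alive,v0) N2.N1=(alive,v0) N2.N2=(alive,v1) N2.N3=(alive,v0) | N0.N0=(alive,v0) N0.N1=(alive,v0) N0.N2=(alive,v1) N0.N3=(alive,v0)
Op 3: N0 marks N0=dead -> (dead,v1)
Op 4: gossip N0<->N2 -> N0.N0=(dead,v1) N0.N1=(alive,v0) N0.N2=(alive,v1) N0.N3=(alive,v0) | N2.N0=(dead,v1) N2.N1=(alive,v0) N2.N2=(alive,v1) N2.N3=(alive,v0)
Op 5: gossip N3<->N1 -> N3.N0=(alive,v0) N3.N1=(alive,v0) N3.N2=(alive,v0) N3.N3=(alive,v0) | N1.N0=(alive,v0) N1.N1=(alive,v0) N1.N2=(alive,v0) N1.N3=(alive,v0)
Op 6: N3 marks N1=alive -> (alive,v1)
Op 7: N0 marks N1=alive -> (alive,v1)
Op 8: gossip N2<->N0 -> N2.N0=(dead,v1) N2.N1=(alive,v1) N2.N2=(alive,v1) N2.N3=(alive,v0) | N0.N0=(dead,v1) N0.N1=(alive,v1) N0.N2=(alive,v1) N0.N3=(alive,v0)
Op 9: gossip N2<->N1 -> N2.N0=(dead,v1) N2.N1=(alive,v1) N2.N2=(alive,v1) N2.N3=(alive,v0) | N1.N0=(dead,v1) N1.N1=(alive,v1) N1.N2=(alive,v1) N1.N3=(alive,v0)
Op 10: N0 marks N2=dead -> (dead,v2)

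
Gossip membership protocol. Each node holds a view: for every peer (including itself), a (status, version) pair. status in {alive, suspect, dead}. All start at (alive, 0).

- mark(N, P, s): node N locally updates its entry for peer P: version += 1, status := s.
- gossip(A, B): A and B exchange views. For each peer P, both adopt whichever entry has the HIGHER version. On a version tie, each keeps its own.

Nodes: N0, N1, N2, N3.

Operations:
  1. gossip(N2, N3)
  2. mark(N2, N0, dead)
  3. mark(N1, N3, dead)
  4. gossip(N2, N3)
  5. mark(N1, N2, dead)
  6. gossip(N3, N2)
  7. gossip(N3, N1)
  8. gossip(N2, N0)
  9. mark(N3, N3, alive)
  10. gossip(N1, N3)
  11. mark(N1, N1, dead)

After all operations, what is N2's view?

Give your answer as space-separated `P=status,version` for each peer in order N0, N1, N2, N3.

Answer: N0=dead,1 N1=alive,0 N2=alive,0 N3=alive,0

Derivation:
Op 1: gossip N2<->N3 -> N2.N0=(alive,v0) N2.N1=(alive,v0) N2.N2=(alive,v0) N2.N3=(alive,v0) | N3.N0=(alive,v0) N3.N1=(alive,v0) N3.N2=(alive,v0) N3.N3=(alive,v0)
Op 2: N2 marks N0=dead -> (dead,v1)
Op 3: N1 marks N3=dead -> (dead,v1)
Op 4: gossip N2<->N3 -> N2.N0=(dead,v1) N2.N1=(alive,v0) N2.N2=(alive,v0) N2.N3=(alive,v0) | N3.N0=(dead,v1) N3.N1=(alive,v0) N3.N2=(alive,v0) N3.N3=(alive,v0)
Op 5: N1 marks N2=dead -> (dead,v1)
Op 6: gossip N3<->N2 -> N3.N0=(dead,v1) N3.N1=(alive,v0) N3.N2=(alive,v0) N3.N3=(alive,v0) | N2.N0=(dead,v1) N2.N1=(alive,v0) N2.N2=(alive,v0) N2.N3=(alive,v0)
Op 7: gossip N3<->N1 -> N3.N0=(dead,v1) N3.N1=(alive,v0) N3.N2=(dead,v1) N3.N3=(dead,v1) | N1.N0=(dead,v1) N1.N1=(alive,v0) N1.N2=(dead,v1) N1.N3=(dead,v1)
Op 8: gossip N2<->N0 -> N2.N0=(dead,v1) N2.N1=(alive,v0) N2.N2=(alive,v0) N2.N3=(alive,v0) | N0.N0=(dead,v1) N0.N1=(alive,v0) N0.N2=(alive,v0) N0.N3=(alive,v0)
Op 9: N3 marks N3=alive -> (alive,v2)
Op 10: gossip N1<->N3 -> N1.N0=(dead,v1) N1.N1=(alive,v0) N1.N2=(dead,v1) N1.N3=(alive,v2) | N3.N0=(dead,v1) N3.N1=(alive,v0) N3.N2=(dead,v1) N3.N3=(alive,v2)
Op 11: N1 marks N1=dead -> (dead,v1)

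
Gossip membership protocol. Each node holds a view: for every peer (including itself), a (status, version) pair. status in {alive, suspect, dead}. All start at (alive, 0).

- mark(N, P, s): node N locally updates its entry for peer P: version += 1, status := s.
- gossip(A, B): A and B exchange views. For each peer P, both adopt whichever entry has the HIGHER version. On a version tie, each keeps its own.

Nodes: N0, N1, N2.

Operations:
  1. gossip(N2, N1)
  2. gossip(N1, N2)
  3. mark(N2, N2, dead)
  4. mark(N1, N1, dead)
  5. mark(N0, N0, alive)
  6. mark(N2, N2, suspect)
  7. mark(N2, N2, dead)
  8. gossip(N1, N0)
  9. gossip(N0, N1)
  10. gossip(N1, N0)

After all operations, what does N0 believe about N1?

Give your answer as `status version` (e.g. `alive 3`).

Op 1: gossip N2<->N1 -> N2.N0=(alive,v0) N2.N1=(alive,v0) N2.N2=(alive,v0) | N1.N0=(alive,v0) N1.N1=(alive,v0) N1.N2=(alive,v0)
Op 2: gossip N1<->N2 -> N1.N0=(alive,v0) N1.N1=(alive,v0) N1.N2=(alive,v0) | N2.N0=(alive,v0) N2.N1=(alive,v0) N2.N2=(alive,v0)
Op 3: N2 marks N2=dead -> (dead,v1)
Op 4: N1 marks N1=dead -> (dead,v1)
Op 5: N0 marks N0=alive -> (alive,v1)
Op 6: N2 marks N2=suspect -> (suspect,v2)
Op 7: N2 marks N2=dead -> (dead,v3)
Op 8: gossip N1<->N0 -> N1.N0=(alive,v1) N1.N1=(dead,v1) N1.N2=(alive,v0) | N0.N0=(alive,v1) N0.N1=(dead,v1) N0.N2=(alive,v0)
Op 9: gossip N0<->N1 -> N0.N0=(alive,v1) N0.N1=(dead,v1) N0.N2=(alive,v0) | N1.N0=(alive,v1) N1.N1=(dead,v1) N1.N2=(alive,v0)
Op 10: gossip N1<->N0 -> N1.N0=(alive,v1) N1.N1=(dead,v1) N1.N2=(alive,v0) | N0.N0=(alive,v1) N0.N1=(dead,v1) N0.N2=(alive,v0)

Answer: dead 1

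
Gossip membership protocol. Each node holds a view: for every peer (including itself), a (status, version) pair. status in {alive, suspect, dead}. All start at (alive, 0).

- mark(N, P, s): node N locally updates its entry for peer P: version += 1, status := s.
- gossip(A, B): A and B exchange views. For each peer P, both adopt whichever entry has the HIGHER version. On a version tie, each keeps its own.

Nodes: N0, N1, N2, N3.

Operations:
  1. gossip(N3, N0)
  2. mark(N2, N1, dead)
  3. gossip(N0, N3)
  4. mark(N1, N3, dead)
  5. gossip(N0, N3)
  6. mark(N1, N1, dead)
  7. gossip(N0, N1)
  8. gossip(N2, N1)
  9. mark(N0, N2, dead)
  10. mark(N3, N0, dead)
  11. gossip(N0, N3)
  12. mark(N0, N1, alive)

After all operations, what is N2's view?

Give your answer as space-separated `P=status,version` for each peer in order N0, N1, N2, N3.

Op 1: gossip N3<->N0 -> N3.N0=(alive,v0) N3.N1=(alive,v0) N3.N2=(alive,v0) N3.N3=(alive,v0) | N0.N0=(alive,v0) N0.N1=(alive,v0) N0.N2=(alive,v0) N0.N3=(alive,v0)
Op 2: N2 marks N1=dead -> (dead,v1)
Op 3: gossip N0<->N3 -> N0.N0=(alive,v0) N0.N1=(alive,v0) N0.N2=(alive,v0) N0.N3=(alive,v0) | N3.N0=(alive,v0) N3.N1=(alive,v0) N3.N2=(alive,v0) N3.N3=(alive,v0)
Op 4: N1 marks N3=dead -> (dead,v1)
Op 5: gossip N0<->N3 -> N0.N0=(alive,v0) N0.N1=(alive,v0) N0.N2=(alive,v0) N0.N3=(alive,v0) | N3.N0=(alive,v0) N3.N1=(alive,v0) N3.N2=(alive,v0) N3.N3=(alive,v0)
Op 6: N1 marks N1=dead -> (dead,v1)
Op 7: gossip N0<->N1 -> N0.N0=(alive,v0) N0.N1=(dead,v1) N0.N2=(alive,v0) N0.N3=(dead,v1) | N1.N0=(alive,v0) N1.N1=(dead,v1) N1.N2=(alive,v0) N1.N3=(dead,v1)
Op 8: gossip N2<->N1 -> N2.N0=(alive,v0) N2.N1=(dead,v1) N2.N2=(alive,v0) N2.N3=(dead,v1) | N1.N0=(alive,v0) N1.N1=(dead,v1) N1.N2=(alive,v0) N1.N3=(dead,v1)
Op 9: N0 marks N2=dead -> (dead,v1)
Op 10: N3 marks N0=dead -> (dead,v1)
Op 11: gossip N0<->N3 -> N0.N0=(dead,v1) N0.N1=(dead,v1) N0.N2=(dead,v1) N0.N3=(dead,v1) | N3.N0=(dead,v1) N3.N1=(dead,v1) N3.N2=(dead,v1) N3.N3=(dead,v1)
Op 12: N0 marks N1=alive -> (alive,v2)

Answer: N0=alive,0 N1=dead,1 N2=alive,0 N3=dead,1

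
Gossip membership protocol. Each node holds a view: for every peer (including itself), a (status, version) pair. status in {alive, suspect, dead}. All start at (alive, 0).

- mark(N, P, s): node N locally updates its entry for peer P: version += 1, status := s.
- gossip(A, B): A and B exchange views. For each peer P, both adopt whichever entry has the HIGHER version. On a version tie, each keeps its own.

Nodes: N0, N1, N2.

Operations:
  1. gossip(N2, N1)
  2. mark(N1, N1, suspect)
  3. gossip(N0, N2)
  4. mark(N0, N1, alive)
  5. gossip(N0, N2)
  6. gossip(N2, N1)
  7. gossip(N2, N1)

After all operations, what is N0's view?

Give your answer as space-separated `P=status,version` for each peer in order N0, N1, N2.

Op 1: gossip N2<->N1 -> N2.N0=(alive,v0) N2.N1=(alive,v0) N2.N2=(alive,v0) | N1.N0=(alive,v0) N1.N1=(alive,v0) N1.N2=(alive,v0)
Op 2: N1 marks N1=suspect -> (suspect,v1)
Op 3: gossip N0<->N2 -> N0.N0=(alive,v0) N0.N1=(alive,v0) N0.N2=(alive,v0) | N2.N0=(alive,v0) N2.N1=(alive,v0) N2.N2=(alive,v0)
Op 4: N0 marks N1=alive -> (alive,v1)
Op 5: gossip N0<->N2 -> N0.N0=(alive,v0) N0.N1=(alive,v1) N0.N2=(alive,v0) | N2.N0=(alive,v0) N2.N1=(alive,v1) N2.N2=(alive,v0)
Op 6: gossip N2<->N1 -> N2.N0=(alive,v0) N2.N1=(alive,v1) N2.N2=(alive,v0) | N1.N0=(alive,v0) N1.N1=(suspect,v1) N1.N2=(alive,v0)
Op 7: gossip N2<->N1 -> N2.N0=(alive,v0) N2.N1=(alive,v1) N2.N2=(alive,v0) | N1.N0=(alive,v0) N1.N1=(suspect,v1) N1.N2=(alive,v0)

Answer: N0=alive,0 N1=alive,1 N2=alive,0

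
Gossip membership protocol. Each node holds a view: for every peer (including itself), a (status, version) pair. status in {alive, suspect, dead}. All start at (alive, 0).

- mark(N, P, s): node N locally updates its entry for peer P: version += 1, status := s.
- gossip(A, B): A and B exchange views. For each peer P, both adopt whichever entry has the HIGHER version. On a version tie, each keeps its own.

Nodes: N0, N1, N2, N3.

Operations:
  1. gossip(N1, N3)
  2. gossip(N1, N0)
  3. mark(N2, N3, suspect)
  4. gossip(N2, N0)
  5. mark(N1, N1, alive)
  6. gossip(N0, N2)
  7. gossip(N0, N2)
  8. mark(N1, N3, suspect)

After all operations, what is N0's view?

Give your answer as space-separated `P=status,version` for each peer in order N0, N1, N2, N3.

Answer: N0=alive,0 N1=alive,0 N2=alive,0 N3=suspect,1

Derivation:
Op 1: gossip N1<->N3 -> N1.N0=(alive,v0) N1.N1=(alive,v0) N1.N2=(alive,v0) N1.N3=(alive,v0) | N3.N0=(alive,v0) N3.N1=(alive,v0) N3.N2=(alive,v0) N3.N3=(alive,v0)
Op 2: gossip N1<->N0 -> N1.N0=(alive,v0) N1.N1=(alive,v0) N1.N2=(alive,v0) N1.N3=(alive,v0) | N0.N0=(alive,v0) N0.N1=(alive,v0) N0.N2=(alive,v0) N0.N3=(alive,v0)
Op 3: N2 marks N3=suspect -> (suspect,v1)
Op 4: gossip N2<->N0 -> N2.N0=(alive,v0) N2.N1=(alive,v0) N2.N2=(alive,v0) N2.N3=(suspect,v1) | N0.N0=(alive,v0) N0.N1=(alive,v0) N0.N2=(alive,v0) N0.N3=(suspect,v1)
Op 5: N1 marks N1=alive -> (alive,v1)
Op 6: gossip N0<->N2 -> N0.N0=(alive,v0) N0.N1=(alive,v0) N0.N2=(alive,v0) N0.N3=(suspect,v1) | N2.N0=(alive,v0) N2.N1=(alive,v0) N2.N2=(alive,v0) N2.N3=(suspect,v1)
Op 7: gossip N0<->N2 -> N0.N0=(alive,v0) N0.N1=(alive,v0) N0.N2=(alive,v0) N0.N3=(suspect,v1) | N2.N0=(alive,v0) N2.N1=(alive,v0) N2.N2=(alive,v0) N2.N3=(suspect,v1)
Op 8: N1 marks N3=suspect -> (suspect,v1)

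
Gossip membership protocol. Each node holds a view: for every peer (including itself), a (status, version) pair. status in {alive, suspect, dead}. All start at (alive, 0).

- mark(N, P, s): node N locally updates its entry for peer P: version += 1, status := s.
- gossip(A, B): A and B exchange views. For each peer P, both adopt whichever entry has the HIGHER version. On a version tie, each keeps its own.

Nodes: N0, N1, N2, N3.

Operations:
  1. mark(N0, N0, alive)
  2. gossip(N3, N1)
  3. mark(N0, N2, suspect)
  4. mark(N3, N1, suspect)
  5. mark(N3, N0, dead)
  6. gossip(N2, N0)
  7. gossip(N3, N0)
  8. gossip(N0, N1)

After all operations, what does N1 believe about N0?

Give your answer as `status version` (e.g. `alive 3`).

Op 1: N0 marks N0=alive -> (alive,v1)
Op 2: gossip N3<->N1 -> N3.N0=(alive,v0) N3.N1=(alive,v0) N3.N2=(alive,v0) N3.N3=(alive,v0) | N1.N0=(alive,v0) N1.N1=(alive,v0) N1.N2=(alive,v0) N1.N3=(alive,v0)
Op 3: N0 marks N2=suspect -> (suspect,v1)
Op 4: N3 marks N1=suspect -> (suspect,v1)
Op 5: N3 marks N0=dead -> (dead,v1)
Op 6: gossip N2<->N0 -> N2.N0=(alive,v1) N2.N1=(alive,v0) N2.N2=(suspect,v1) N2.N3=(alive,v0) | N0.N0=(alive,v1) N0.N1=(alive,v0) N0.N2=(suspect,v1) N0.N3=(alive,v0)
Op 7: gossip N3<->N0 -> N3.N0=(dead,v1) N3.N1=(suspect,v1) N3.N2=(suspect,v1) N3.N3=(alive,v0) | N0.N0=(alive,v1) N0.N1=(suspect,v1) N0.N2=(suspect,v1) N0.N3=(alive,v0)
Op 8: gossip N0<->N1 -> N0.N0=(alive,v1) N0.N1=(suspect,v1) N0.N2=(suspect,v1) N0.N3=(alive,v0) | N1.N0=(alive,v1) N1.N1=(suspect,v1) N1.N2=(suspect,v1) N1.N3=(alive,v0)

Answer: alive 1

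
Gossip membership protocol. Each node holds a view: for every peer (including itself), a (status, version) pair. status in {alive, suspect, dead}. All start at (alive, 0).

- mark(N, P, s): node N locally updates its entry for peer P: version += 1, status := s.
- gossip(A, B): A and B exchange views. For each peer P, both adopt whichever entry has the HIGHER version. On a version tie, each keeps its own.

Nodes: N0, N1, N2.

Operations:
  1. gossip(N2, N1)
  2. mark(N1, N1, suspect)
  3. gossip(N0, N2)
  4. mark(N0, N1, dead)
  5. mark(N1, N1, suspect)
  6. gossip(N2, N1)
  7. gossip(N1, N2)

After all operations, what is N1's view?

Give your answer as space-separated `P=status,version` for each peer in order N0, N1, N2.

Op 1: gossip N2<->N1 -> N2.N0=(alive,v0) N2.N1=(alive,v0) N2.N2=(alive,v0) | N1.N0=(alive,v0) N1.N1=(alive,v0) N1.N2=(alive,v0)
Op 2: N1 marks N1=suspect -> (suspect,v1)
Op 3: gossip N0<->N2 -> N0.N0=(alive,v0) N0.N1=(alive,v0) N0.N2=(alive,v0) | N2.N0=(alive,v0) N2.N1=(alive,v0) N2.N2=(alive,v0)
Op 4: N0 marks N1=dead -> (dead,v1)
Op 5: N1 marks N1=suspect -> (suspect,v2)
Op 6: gossip N2<->N1 -> N2.N0=(alive,v0) N2.N1=(suspect,v2) N2.N2=(alive,v0) | N1.N0=(alive,v0) N1.N1=(suspect,v2) N1.N2=(alive,v0)
Op 7: gossip N1<->N2 -> N1.N0=(alive,v0) N1.N1=(suspect,v2) N1.N2=(alive,v0) | N2.N0=(alive,v0) N2.N1=(suspect,v2) N2.N2=(alive,v0)

Answer: N0=alive,0 N1=suspect,2 N2=alive,0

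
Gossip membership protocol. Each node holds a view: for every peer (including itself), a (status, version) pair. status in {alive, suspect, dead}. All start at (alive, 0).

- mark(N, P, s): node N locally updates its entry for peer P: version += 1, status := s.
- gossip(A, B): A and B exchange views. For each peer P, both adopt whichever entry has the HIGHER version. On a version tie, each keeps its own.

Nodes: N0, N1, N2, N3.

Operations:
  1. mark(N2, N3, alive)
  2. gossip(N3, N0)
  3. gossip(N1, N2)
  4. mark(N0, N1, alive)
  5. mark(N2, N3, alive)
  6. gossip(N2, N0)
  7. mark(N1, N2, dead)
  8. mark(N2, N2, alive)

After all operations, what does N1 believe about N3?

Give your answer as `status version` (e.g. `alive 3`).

Op 1: N2 marks N3=alive -> (alive,v1)
Op 2: gossip N3<->N0 -> N3.N0=(alive,v0) N3.N1=(alive,v0) N3.N2=(alive,v0) N3.N3=(alive,v0) | N0.N0=(alive,v0) N0.N1=(alive,v0) N0.N2=(alive,v0) N0.N3=(alive,v0)
Op 3: gossip N1<->N2 -> N1.N0=(alive,v0) N1.N1=(alive,v0) N1.N2=(alive,v0) N1.N3=(alive,v1) | N2.N0=(alive,v0) N2.N1=(alive,v0) N2.N2=(alive,v0) N2.N3=(alive,v1)
Op 4: N0 marks N1=alive -> (alive,v1)
Op 5: N2 marks N3=alive -> (alive,v2)
Op 6: gossip N2<->N0 -> N2.N0=(alive,v0) N2.N1=(alive,v1) N2.N2=(alive,v0) N2.N3=(alive,v2) | N0.N0=(alive,v0) N0.N1=(alive,v1) N0.N2=(alive,v0) N0.N3=(alive,v2)
Op 7: N1 marks N2=dead -> (dead,v1)
Op 8: N2 marks N2=alive -> (alive,v1)

Answer: alive 1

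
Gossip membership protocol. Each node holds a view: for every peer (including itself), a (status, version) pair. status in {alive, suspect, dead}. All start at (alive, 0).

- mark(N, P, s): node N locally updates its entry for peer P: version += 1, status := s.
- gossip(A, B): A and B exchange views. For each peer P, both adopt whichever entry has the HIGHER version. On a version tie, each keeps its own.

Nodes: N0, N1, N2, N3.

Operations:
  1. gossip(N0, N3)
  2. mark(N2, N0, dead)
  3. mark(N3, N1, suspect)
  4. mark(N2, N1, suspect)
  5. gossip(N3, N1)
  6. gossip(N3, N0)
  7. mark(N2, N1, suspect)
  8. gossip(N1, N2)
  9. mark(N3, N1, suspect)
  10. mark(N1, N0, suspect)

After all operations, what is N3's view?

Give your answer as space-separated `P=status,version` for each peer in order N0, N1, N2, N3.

Op 1: gossip N0<->N3 -> N0.N0=(alive,v0) N0.N1=(alive,v0) N0.N2=(alive,v0) N0.N3=(alive,v0) | N3.N0=(alive,v0) N3.N1=(alive,v0) N3.N2=(alive,v0) N3.N3=(alive,v0)
Op 2: N2 marks N0=dead -> (dead,v1)
Op 3: N3 marks N1=suspect -> (suspect,v1)
Op 4: N2 marks N1=suspect -> (suspect,v1)
Op 5: gossip N3<->N1 -> N3.N0=(alive,v0) N3.N1=(suspect,v1) N3.N2=(alive,v0) N3.N3=(alive,v0) | N1.N0=(alive,v0) N1.N1=(suspect,v1) N1.N2=(alive,v0) N1.N3=(alive,v0)
Op 6: gossip N3<->N0 -> N3.N0=(alive,v0) N3.N1=(suspect,v1) N3.N2=(alive,v0) N3.N3=(alive,v0) | N0.N0=(alive,v0) N0.N1=(suspect,v1) N0.N2=(alive,v0) N0.N3=(alive,v0)
Op 7: N2 marks N1=suspect -> (suspect,v2)
Op 8: gossip N1<->N2 -> N1.N0=(dead,v1) N1.N1=(suspect,v2) N1.N2=(alive,v0) N1.N3=(alive,v0) | N2.N0=(dead,v1) N2.N1=(suspect,v2) N2.N2=(alive,v0) N2.N3=(alive,v0)
Op 9: N3 marks N1=suspect -> (suspect,v2)
Op 10: N1 marks N0=suspect -> (suspect,v2)

Answer: N0=alive,0 N1=suspect,2 N2=alive,0 N3=alive,0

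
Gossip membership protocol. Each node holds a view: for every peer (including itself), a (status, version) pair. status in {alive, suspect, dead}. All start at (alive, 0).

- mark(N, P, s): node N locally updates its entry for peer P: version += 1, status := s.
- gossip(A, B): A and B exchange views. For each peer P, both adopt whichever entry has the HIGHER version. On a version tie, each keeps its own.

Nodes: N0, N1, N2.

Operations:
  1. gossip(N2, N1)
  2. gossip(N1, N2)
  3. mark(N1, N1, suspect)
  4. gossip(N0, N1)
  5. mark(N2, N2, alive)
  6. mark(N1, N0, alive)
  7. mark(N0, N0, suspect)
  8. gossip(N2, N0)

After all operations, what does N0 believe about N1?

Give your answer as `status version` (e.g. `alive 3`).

Answer: suspect 1

Derivation:
Op 1: gossip N2<->N1 -> N2.N0=(alive,v0) N2.N1=(alive,v0) N2.N2=(alive,v0) | N1.N0=(alive,v0) N1.N1=(alive,v0) N1.N2=(alive,v0)
Op 2: gossip N1<->N2 -> N1.N0=(alive,v0) N1.N1=(alive,v0) N1.N2=(alive,v0) | N2.N0=(alive,v0) N2.N1=(alive,v0) N2.N2=(alive,v0)
Op 3: N1 marks N1=suspect -> (suspect,v1)
Op 4: gossip N0<->N1 -> N0.N0=(alive,v0) N0.N1=(suspect,v1) N0.N2=(alive,v0) | N1.N0=(alive,v0) N1.N1=(suspect,v1) N1.N2=(alive,v0)
Op 5: N2 marks N2=alive -> (alive,v1)
Op 6: N1 marks N0=alive -> (alive,v1)
Op 7: N0 marks N0=suspect -> (suspect,v1)
Op 8: gossip N2<->N0 -> N2.N0=(suspect,v1) N2.N1=(suspect,v1) N2.N2=(alive,v1) | N0.N0=(suspect,v1) N0.N1=(suspect,v1) N0.N2=(alive,v1)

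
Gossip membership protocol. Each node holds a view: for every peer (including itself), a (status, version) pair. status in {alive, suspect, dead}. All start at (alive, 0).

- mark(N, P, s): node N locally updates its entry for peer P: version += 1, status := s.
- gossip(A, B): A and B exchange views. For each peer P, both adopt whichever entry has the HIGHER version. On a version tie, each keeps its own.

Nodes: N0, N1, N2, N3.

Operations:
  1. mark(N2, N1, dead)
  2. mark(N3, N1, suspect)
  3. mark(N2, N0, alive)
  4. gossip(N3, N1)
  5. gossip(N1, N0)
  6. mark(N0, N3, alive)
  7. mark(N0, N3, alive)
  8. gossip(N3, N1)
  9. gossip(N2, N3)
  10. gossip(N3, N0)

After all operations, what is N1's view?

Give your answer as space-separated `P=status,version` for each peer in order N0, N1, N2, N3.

Answer: N0=alive,0 N1=suspect,1 N2=alive,0 N3=alive,0

Derivation:
Op 1: N2 marks N1=dead -> (dead,v1)
Op 2: N3 marks N1=suspect -> (suspect,v1)
Op 3: N2 marks N0=alive -> (alive,v1)
Op 4: gossip N3<->N1 -> N3.N0=(alive,v0) N3.N1=(suspect,v1) N3.N2=(alive,v0) N3.N3=(alive,v0) | N1.N0=(alive,v0) N1.N1=(suspect,v1) N1.N2=(alive,v0) N1.N3=(alive,v0)
Op 5: gossip N1<->N0 -> N1.N0=(alive,v0) N1.N1=(suspect,v1) N1.N2=(alive,v0) N1.N3=(alive,v0) | N0.N0=(alive,v0) N0.N1=(suspect,v1) N0.N2=(alive,v0) N0.N3=(alive,v0)
Op 6: N0 marks N3=alive -> (alive,v1)
Op 7: N0 marks N3=alive -> (alive,v2)
Op 8: gossip N3<->N1 -> N3.N0=(alive,v0) N3.N1=(suspect,v1) N3.N2=(alive,v0) N3.N3=(alive,v0) | N1.N0=(alive,v0) N1.N1=(suspect,v1) N1.N2=(alive,v0) N1.N3=(alive,v0)
Op 9: gossip N2<->N3 -> N2.N0=(alive,v1) N2.N1=(dead,v1) N2.N2=(alive,v0) N2.N3=(alive,v0) | N3.N0=(alive,v1) N3.N1=(suspect,v1) N3.N2=(alive,v0) N3.N3=(alive,v0)
Op 10: gossip N3<->N0 -> N3.N0=(alive,v1) N3.N1=(suspect,v1) N3.N2=(alive,v0) N3.N3=(alive,v2) | N0.N0=(alive,v1) N0.N1=(suspect,v1) N0.N2=(alive,v0) N0.N3=(alive,v2)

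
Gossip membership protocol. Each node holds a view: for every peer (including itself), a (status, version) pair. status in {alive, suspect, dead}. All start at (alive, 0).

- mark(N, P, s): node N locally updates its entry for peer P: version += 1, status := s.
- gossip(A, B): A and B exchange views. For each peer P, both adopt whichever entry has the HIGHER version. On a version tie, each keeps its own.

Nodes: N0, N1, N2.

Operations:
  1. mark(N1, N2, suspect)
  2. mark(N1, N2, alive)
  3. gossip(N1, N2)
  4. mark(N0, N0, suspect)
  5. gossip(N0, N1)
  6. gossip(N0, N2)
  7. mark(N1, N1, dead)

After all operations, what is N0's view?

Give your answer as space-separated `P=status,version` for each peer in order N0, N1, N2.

Op 1: N1 marks N2=suspect -> (suspect,v1)
Op 2: N1 marks N2=alive -> (alive,v2)
Op 3: gossip N1<->N2 -> N1.N0=(alive,v0) N1.N1=(alive,v0) N1.N2=(alive,v2) | N2.N0=(alive,v0) N2.N1=(alive,v0) N2.N2=(alive,v2)
Op 4: N0 marks N0=suspect -> (suspect,v1)
Op 5: gossip N0<->N1 -> N0.N0=(suspect,v1) N0.N1=(alive,v0) N0.N2=(alive,v2) | N1.N0=(suspect,v1) N1.N1=(alive,v0) N1.N2=(alive,v2)
Op 6: gossip N0<->N2 -> N0.N0=(suspect,v1) N0.N1=(alive,v0) N0.N2=(alive,v2) | N2.N0=(suspect,v1) N2.N1=(alive,v0) N2.N2=(alive,v2)
Op 7: N1 marks N1=dead -> (dead,v1)

Answer: N0=suspect,1 N1=alive,0 N2=alive,2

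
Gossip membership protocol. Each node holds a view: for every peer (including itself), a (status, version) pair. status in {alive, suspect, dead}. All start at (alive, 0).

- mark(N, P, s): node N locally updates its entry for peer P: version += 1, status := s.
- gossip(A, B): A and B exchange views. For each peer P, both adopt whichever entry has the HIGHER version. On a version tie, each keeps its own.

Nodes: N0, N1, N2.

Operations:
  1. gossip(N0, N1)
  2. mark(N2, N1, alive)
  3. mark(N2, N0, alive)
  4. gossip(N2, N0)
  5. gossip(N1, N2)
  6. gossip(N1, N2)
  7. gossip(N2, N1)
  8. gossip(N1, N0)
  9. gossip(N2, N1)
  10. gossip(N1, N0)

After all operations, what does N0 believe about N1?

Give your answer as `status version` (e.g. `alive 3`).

Answer: alive 1

Derivation:
Op 1: gossip N0<->N1 -> N0.N0=(alive,v0) N0.N1=(alive,v0) N0.N2=(alive,v0) | N1.N0=(alive,v0) N1.N1=(alive,v0) N1.N2=(alive,v0)
Op 2: N2 marks N1=alive -> (alive,v1)
Op 3: N2 marks N0=alive -> (alive,v1)
Op 4: gossip N2<->N0 -> N2.N0=(alive,v1) N2.N1=(alive,v1) N2.N2=(alive,v0) | N0.N0=(alive,v1) N0.N1=(alive,v1) N0.N2=(alive,v0)
Op 5: gossip N1<->N2 -> N1.N0=(alive,v1) N1.N1=(alive,v1) N1.N2=(alive,v0) | N2.N0=(alive,v1) N2.N1=(alive,v1) N2.N2=(alive,v0)
Op 6: gossip N1<->N2 -> N1.N0=(alive,v1) N1.N1=(alive,v1) N1.N2=(alive,v0) | N2.N0=(alive,v1) N2.N1=(alive,v1) N2.N2=(alive,v0)
Op 7: gossip N2<->N1 -> N2.N0=(alive,v1) N2.N1=(alive,v1) N2.N2=(alive,v0) | N1.N0=(alive,v1) N1.N1=(alive,v1) N1.N2=(alive,v0)
Op 8: gossip N1<->N0 -> N1.N0=(alive,v1) N1.N1=(alive,v1) N1.N2=(alive,v0) | N0.N0=(alive,v1) N0.N1=(alive,v1) N0.N2=(alive,v0)
Op 9: gossip N2<->N1 -> N2.N0=(alive,v1) N2.N1=(alive,v1) N2.N2=(alive,v0) | N1.N0=(alive,v1) N1.N1=(alive,v1) N1.N2=(alive,v0)
Op 10: gossip N1<->N0 -> N1.N0=(alive,v1) N1.N1=(alive,v1) N1.N2=(alive,v0) | N0.N0=(alive,v1) N0.N1=(alive,v1) N0.N2=(alive,v0)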